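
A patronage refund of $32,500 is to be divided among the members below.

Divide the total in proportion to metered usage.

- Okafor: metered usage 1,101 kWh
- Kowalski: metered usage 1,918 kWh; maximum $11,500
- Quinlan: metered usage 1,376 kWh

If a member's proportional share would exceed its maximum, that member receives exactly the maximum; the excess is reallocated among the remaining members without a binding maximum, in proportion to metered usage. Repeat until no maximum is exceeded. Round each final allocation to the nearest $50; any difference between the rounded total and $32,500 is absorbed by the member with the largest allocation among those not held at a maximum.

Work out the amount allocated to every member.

Okafor: $9,350 | Kowalski: $11,500 | Quinlan: $11,650

Total metered usage = 4,395.
Proportional shares (ignoring caps): Okafor 8,141.64; Kowalski 14,183.16; Quinlan 10,175.20.
Cap binds for Kowalski ($11,500); remaining pool $21,000 reallocated over remaining metered usage 2,477.
Remaining shares: Okafor 9,334.28 → $9,350; Quinlan 11,665.72 → $11,650.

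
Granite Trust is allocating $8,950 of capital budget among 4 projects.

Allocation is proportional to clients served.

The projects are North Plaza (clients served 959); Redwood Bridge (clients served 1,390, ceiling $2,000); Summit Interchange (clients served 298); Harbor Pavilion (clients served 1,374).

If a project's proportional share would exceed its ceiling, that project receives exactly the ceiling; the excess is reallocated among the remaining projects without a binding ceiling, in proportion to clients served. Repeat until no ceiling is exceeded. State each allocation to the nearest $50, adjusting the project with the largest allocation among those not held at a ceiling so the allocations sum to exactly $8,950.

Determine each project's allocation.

North Plaza: $2,550 | Redwood Bridge: $2,000 | Summit Interchange: $800 | Harbor Pavilion: $3,600

Sum of clients served: 4,021.
Proportional shares (ignoring caps): North Plaza 2,134.56; Redwood Bridge 3,093.88; Summit Interchange 663.29; Harbor Pavilion 3,058.27.
Held at cap: Redwood Bridge ($2,000); remaining pool $6,950 reallocated over remaining clients served 2,631.
Redistributed shares: North Plaza 2,533.28 → $2,550; Summit Interchange 787.19 → $800; Harbor Pavilion 3,629.53 → $3,650.
Rounding difference −$50 applied to Harbor Pavilion → $3,600.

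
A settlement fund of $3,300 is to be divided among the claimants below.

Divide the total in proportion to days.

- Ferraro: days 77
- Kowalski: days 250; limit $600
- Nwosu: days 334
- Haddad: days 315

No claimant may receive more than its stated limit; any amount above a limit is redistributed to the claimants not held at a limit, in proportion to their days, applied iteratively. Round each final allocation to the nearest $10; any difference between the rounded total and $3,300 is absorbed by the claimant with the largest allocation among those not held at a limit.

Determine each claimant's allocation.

Ferraro: $290; Kowalski: $600; Nwosu: $1,240; Haddad: $1,170

Sum of days: 976.
Pro-rata shares before constraints: Ferraro 260.35; Kowalski 845.29; Nwosu 1,129.30; Haddad 1,065.06.
Cap binds for Kowalski ($600); remaining pool $2,700 reallocated over remaining days 726.
Remaining shares: Ferraro 286.36 → $290; Nwosu 1,242.15 → $1,240; Haddad 1,171.49 → $1,170.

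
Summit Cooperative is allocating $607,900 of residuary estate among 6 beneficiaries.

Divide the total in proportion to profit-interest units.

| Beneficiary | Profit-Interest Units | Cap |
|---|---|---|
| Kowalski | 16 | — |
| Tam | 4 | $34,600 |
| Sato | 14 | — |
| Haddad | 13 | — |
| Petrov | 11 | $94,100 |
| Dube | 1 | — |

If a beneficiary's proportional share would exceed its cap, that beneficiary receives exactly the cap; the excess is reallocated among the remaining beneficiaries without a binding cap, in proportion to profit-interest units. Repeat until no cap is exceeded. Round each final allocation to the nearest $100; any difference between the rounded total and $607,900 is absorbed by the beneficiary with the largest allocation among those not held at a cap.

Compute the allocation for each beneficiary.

Kowalski: $174,200 · Tam: $34,600 · Sato: $152,500 · Haddad: $141,600 · Petrov: $94,100 · Dube: $10,900

Total profit-interest units = 59.
Proportional shares (ignoring caps): Kowalski 164,854.24; Tam 41,213.56; Sato 144,247.46; Haddad 133,944.07; Petrov 113,337.29; Dube 10,303.39.
Capped: Tam ($34,600), Petrov ($94,100); remaining pool $479,200 reallocated over remaining profit-interest units 44.
Shares after redistribution: Kowalski 174,254.55 → $174,300; Sato 152,472.73 → $152,500; Haddad 141,581.82 → $141,600; Dube 10,890.91 → $10,900.
Rounding difference −$100 applied to Kowalski → $174,200.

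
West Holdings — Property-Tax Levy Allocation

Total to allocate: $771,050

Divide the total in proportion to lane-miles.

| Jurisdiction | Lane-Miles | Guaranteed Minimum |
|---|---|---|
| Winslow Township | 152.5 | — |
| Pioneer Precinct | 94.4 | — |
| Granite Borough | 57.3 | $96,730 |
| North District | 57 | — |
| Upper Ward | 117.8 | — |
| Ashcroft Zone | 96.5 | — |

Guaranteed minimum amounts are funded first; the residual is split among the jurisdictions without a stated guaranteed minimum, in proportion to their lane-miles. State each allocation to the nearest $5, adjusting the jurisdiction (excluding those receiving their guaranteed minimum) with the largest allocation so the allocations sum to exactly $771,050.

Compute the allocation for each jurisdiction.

Guaranteed amounts: Granite Borough $96,730. Remaining pool $674,320.
Remaining pool split over remaining lane-miles 518.2: Winslow Township 198,444.23 → $198,445; Pioneer Precinct 122,840.23 → $122,840; North District 74,172.60 → $74,175; Upper Ward 153,290.03 → $153,290; Ashcroft Zone 125,572.91 → $125,575.
Rounding difference −$5 applied to Winslow Township → $198,440.

Winslow Township: $198,440 | Pioneer Precinct: $122,840 | Granite Borough: $96,730 | North District: $74,175 | Upper Ward: $153,290 | Ashcroft Zone: $125,575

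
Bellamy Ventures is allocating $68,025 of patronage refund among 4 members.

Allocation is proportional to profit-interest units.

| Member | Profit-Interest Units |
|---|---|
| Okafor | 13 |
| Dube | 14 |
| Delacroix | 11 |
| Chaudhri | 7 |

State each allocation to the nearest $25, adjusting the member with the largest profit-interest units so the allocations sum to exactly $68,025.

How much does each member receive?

Okafor: $19,650 | Dube: $21,175 | Delacroix: $16,625 | Chaudhri: $10,575

Sum of profit-interest units: 13 + 14 + 11 + 7 = 45.
Raw shares: Okafor 19,651.67; Dube 21,163.33; Delacroix 16,628.33; Chaudhri 10,581.67.
After rounding ($25): Okafor $19,650; Dube $21,175; Delacroix $16,625; Chaudhri $10,575. Sum = $68,025.
No rounding difference to absorb.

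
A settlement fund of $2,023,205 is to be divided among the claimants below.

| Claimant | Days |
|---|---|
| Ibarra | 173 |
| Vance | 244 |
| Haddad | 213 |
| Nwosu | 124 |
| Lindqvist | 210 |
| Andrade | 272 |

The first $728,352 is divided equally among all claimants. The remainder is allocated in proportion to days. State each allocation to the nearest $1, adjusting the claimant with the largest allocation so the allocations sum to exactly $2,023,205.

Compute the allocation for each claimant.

First tranche $728,352 split equally: $121,392 each.
Remainder $1,294,853 by days (total 1,236): Ibarra 181,237.52 → $181,238; Vance 255,618.23 → $255,618; Haddad 223,142.14 → $223,142; Nwosu 129,904.35 → $129,904; Lindqvist 219,999.30 → $219,999; Andrade 284,951.47 → $284,951.
Rounding difference +$1 on remainder applied to Andrade.
Totals: Ibarra $121,392 + $181,238 = $302,630; Vance $121,392 + $255,618 = $377,010; Haddad $121,392 + $223,142 = $344,534; Nwosu $121,392 + $129,904 = $251,296; Lindqvist $121,392 + $219,999 = $341,391; Andrade $121,392 + $284,952 = $406,344.

Ibarra: $302,630 | Vance: $377,010 | Haddad: $344,534 | Nwosu: $251,296 | Lindqvist: $341,391 | Andrade: $406,344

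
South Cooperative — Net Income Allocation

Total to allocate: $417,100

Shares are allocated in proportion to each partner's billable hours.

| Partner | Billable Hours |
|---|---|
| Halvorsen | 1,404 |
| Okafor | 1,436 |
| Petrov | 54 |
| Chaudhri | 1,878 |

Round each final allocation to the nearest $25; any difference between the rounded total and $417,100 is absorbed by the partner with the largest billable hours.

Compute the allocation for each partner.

Total billable hours = 4,772.
Proportional shares: Halvorsen 1,404/4,772 × $417,100 = 122,717.60; Okafor 1,436/4,772 × $417,100 = 125,514.59; Petrov 54/4,772 × $417,100 = 4,719.91; Chaudhri 1,878/4,772 × $417,100 = 164,147.90.
At nearest $25: Halvorsen $122,725; Okafor $125,525; Petrov $4,725; Chaudhri $164,150. Sum = $417,125.
Difference $417,100 − $417,125 = −$25 applied to largest billable hours (Chaudhri): Chaudhri becomes $164,125.

Halvorsen: $122,725; Okafor: $125,525; Petrov: $4,725; Chaudhri: $164,125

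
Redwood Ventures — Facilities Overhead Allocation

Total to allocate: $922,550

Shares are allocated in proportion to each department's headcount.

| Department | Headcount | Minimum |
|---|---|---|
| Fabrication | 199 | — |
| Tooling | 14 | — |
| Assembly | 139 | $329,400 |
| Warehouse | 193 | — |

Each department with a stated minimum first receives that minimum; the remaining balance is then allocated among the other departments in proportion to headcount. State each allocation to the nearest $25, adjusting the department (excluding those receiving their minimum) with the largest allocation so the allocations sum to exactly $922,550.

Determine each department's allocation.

Fabrication: $290,725 · Tooling: $20,450 · Assembly: $329,400 · Warehouse: $281,975

Guaranteed amounts: Assembly $329,400. Balance $593,150.
Balance split over remaining headcount 406: Fabrication 290,731.16 → $290,725; Tooling 20,453.45 → $20,450; Warehouse 281,965.39 → $281,975.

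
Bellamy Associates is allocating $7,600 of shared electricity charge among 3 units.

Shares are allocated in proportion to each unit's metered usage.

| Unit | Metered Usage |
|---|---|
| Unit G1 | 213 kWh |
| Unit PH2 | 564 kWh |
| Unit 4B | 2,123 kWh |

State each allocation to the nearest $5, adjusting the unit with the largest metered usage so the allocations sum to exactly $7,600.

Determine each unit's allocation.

Unit G1: $560 | Unit PH2: $1,480 | Unit 4B: $5,560

Metered usage total: 2,900.
Unrounded shares: Unit G1 213/2,900 × $7,600 = 558.21; Unit PH2 564/2,900 × $7,600 = 1,478.07; Unit 4B 2,123/2,900 × $7,600 = 5,563.72.
At nearest $5: Unit G1 $560; Unit PH2 $1,480; Unit 4B $5,565. Sum = $7,605.
Difference $7,600 − $7,605 = −$5 applied to largest metered usage (Unit 4B): Unit 4B becomes $5,560.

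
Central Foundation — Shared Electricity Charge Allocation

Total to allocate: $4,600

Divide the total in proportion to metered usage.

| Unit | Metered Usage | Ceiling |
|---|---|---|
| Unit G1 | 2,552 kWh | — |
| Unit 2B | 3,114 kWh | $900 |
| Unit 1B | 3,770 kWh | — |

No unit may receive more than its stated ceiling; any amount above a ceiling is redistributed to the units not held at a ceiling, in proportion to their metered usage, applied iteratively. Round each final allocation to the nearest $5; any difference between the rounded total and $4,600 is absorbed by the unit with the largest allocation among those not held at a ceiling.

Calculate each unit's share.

Sum of metered usage: 9,436.
Proportional shares (ignoring caps): Unit G1 1,244.09; Unit 2B 1,518.06; Unit 1B 1,837.86.
Capped: Unit 2B ($900); balance $3,700 reallocated over remaining metered usage 6,322.
Remaining shares: Unit G1 1,493.58 → $1,495; Unit 1B 2,206.42 → $2,205.

Unit G1: $1,495; Unit 2B: $900; Unit 1B: $2,205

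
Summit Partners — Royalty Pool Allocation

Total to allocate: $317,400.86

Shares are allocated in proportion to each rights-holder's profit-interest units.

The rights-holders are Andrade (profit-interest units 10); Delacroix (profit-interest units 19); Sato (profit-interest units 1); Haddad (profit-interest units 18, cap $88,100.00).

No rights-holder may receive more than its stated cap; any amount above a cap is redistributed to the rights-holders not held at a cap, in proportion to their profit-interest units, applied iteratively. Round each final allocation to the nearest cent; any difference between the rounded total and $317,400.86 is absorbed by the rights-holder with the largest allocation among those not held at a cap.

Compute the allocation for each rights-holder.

Total profit-interest units = 48.
Unconstrained shares: Andrade 66,125.1792; Delacroix 125,637.8404; Sato 6,612.5179; Haddad 119,025.3225.
Held at cap: Haddad ($88,100.00); remaining pool $229,300.86 reallocated over remaining profit-interest units 30.
Remaining shares: Andrade 76,433.6200 → $76,433.62; Delacroix 145,223.8780 → $145,223.88; Sato 7,643.3620 → $7,643.36.

Andrade: $76,433.62; Delacroix: $145,223.88; Sato: $7,643.36; Haddad: $88,100.00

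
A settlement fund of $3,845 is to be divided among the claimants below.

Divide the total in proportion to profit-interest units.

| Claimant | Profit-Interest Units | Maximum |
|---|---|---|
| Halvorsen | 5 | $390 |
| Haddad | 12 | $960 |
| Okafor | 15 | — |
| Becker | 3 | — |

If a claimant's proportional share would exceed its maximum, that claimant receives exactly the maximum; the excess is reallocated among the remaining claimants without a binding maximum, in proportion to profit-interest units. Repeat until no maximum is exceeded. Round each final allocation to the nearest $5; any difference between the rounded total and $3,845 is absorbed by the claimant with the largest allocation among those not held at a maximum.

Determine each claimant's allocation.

Total profit-interest units = 35.
Proportional shares (ignoring caps): Halvorsen 549.29; Haddad 1,318.29; Okafor 1,647.86; Becker 329.57.
Held at cap: Halvorsen ($390), Haddad ($960); residual $2,495 reallocated over remaining profit-interest units 18.
Redistributed shares: Okafor 2,079.17 → $2,080; Becker 415.83 → $415.

Halvorsen: $390; Haddad: $960; Okafor: $2,080; Becker: $415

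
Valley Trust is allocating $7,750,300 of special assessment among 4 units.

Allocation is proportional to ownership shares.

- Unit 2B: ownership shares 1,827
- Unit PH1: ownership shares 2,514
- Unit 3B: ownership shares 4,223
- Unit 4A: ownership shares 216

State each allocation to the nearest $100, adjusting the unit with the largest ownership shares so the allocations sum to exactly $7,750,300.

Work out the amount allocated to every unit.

Unit 2B: $1,612,700; Unit PH1: $2,219,200; Unit 3B: $3,727,700; Unit 4A: $190,700

Combined ownership shares = 1,827 + 2,514 + 4,223 + 216 = 8,780.
Unrounded shares: Unit 2B 1,612,733.27; Unit PH1 2,219,163.35; Unit 3B 3,727,735.41; Unit 4A 190,667.97.
At nearest $100: Unit 2B $1,612,700; Unit PH1 $2,219,200; Unit 3B $3,727,700; Unit 4A $190,700. Sum = $7,750,300.
Rounded total matches; no reconciliation needed.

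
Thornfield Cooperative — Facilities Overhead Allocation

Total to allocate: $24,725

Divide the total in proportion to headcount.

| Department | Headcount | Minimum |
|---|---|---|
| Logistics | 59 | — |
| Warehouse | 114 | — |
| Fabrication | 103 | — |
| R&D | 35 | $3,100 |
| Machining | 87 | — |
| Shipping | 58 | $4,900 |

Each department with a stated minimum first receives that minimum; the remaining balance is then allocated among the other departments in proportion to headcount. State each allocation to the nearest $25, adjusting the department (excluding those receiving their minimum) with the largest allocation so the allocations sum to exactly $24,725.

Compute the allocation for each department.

Logistics: $2,725 · Warehouse: $5,250 · Fabrication: $4,750 · R&D: $3,100 · Machining: $4,000 · Shipping: $4,900

Fund the minimums — R&D $3,100; Shipping $4,900. Balance $16,725.
Balance split over remaining headcount 363: Logistics 2,718.39 → $2,725; Warehouse 5,252.48 → $5,250; Fabrication 4,745.66 → $4,750; Machining 4,008.47 → $4,000.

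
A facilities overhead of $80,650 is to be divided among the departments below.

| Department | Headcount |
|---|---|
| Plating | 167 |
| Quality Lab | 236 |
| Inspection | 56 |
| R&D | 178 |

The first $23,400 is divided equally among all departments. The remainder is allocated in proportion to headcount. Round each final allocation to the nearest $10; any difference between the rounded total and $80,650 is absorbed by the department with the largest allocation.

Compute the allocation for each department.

First tranche $23,400 split equally: $5,850 each.
Remainder $57,250 by headcount (total 637): Plating 15,009.03 → $15,010; Quality Lab 21,210.36 → $21,210; Inspection 5,032.97 → $5,030; R&D 15,997.65 → $16,000.
Totals: Plating $5,850 + $15,010 = $20,860; Quality Lab $5,850 + $21,210 = $27,060; Inspection $5,850 + $5,030 = $10,880; R&D $5,850 + $16,000 = $21,850.

Plating: $20,860 · Quality Lab: $27,060 · Inspection: $10,880 · R&D: $21,850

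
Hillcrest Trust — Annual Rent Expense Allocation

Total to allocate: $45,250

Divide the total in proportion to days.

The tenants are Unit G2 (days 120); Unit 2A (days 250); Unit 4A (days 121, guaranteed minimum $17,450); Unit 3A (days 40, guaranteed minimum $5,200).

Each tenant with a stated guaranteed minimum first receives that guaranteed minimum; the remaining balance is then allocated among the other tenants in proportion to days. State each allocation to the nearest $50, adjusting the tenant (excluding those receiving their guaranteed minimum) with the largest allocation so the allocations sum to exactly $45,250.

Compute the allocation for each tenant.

Unit G2: $7,350 · Unit 2A: $15,250 · Unit 4A: $17,450 · Unit 3A: $5,200

Minimums first: Unit 4A $17,450; Unit 3A $5,200. Balance $22,600.
Balance split over remaining days 370: Unit G2 7,329.73 → $7,350; Unit 2A 15,270.27 → $15,250.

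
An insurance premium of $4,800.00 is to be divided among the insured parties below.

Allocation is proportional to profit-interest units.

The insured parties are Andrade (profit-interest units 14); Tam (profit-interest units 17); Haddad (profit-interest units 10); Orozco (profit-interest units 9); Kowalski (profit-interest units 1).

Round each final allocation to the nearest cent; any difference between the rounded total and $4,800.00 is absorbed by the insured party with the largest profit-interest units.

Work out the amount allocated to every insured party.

Andrade: $1,317.65 · Tam: $1,599.99 · Haddad: $941.18 · Orozco: $847.06 · Kowalski: $94.12

Sum of profit-interest units: 14 + 17 + 10 + 9 + 1 = 51.
Raw shares: Andrade 1,317.6471; Tam 1,600.0000; Haddad 941.1765; Orozco 847.0588; Kowalski 94.1176.
After rounding (cent): Andrade $1,317.65; Tam $1,600.00; Haddad $941.18; Orozco $847.06; Kowalski $94.12. Sum = $4,800.01.
Difference $4,800.00 − $4,800.01 = −$0.01 applied to largest profit-interest units (Tam): Tam becomes $1,599.99.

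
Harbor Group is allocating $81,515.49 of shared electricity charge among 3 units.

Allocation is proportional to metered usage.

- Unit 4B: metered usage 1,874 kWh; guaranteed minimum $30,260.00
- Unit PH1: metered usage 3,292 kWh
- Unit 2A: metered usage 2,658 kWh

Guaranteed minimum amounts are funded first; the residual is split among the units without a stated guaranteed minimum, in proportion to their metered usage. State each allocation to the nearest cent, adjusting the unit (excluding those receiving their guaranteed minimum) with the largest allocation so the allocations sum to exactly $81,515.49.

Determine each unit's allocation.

Fund the minimums — Unit 4B $30,260.00. Remaining pool $51,255.49.
Remaining pool split over remaining metered usage 5,950: Unit PH1 28,358.4997 → $28,358.50; Unit 2A 22,896.9903 → $22,896.99.

Unit 4B: $30,260.00 | Unit PH1: $28,358.50 | Unit 2A: $22,896.99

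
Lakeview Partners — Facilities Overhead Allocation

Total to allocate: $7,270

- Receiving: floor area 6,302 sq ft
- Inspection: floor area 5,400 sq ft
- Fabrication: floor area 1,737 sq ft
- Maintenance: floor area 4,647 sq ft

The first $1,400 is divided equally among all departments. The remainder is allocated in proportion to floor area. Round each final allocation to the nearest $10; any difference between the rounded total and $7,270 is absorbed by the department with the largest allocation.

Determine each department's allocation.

First tranche $1,400 split equally: $350 each.
Remainder $5,870 by floor area (total 18,086): Receiving 2,045.38 → $2,050; Inspection 1,752.63 → $1,750; Fabrication 563.76 → $560; Maintenance 1,508.23 → $1,510.
Totals: Receiving $350 + $2,050 = $2,400; Inspection $350 + $1,750 = $2,100; Fabrication $350 + $560 = $910; Maintenance $350 + $1,510 = $1,860.

Receiving: $2,400 | Inspection: $2,100 | Fabrication: $910 | Maintenance: $1,860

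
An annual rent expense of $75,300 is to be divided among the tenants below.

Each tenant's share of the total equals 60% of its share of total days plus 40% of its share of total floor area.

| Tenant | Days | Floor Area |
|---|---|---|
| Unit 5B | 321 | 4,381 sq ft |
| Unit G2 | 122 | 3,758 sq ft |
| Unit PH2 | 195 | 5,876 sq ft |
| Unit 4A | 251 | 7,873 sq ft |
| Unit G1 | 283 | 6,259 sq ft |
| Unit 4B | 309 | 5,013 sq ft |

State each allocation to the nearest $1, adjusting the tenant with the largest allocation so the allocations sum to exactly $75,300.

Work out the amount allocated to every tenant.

Days total 1,481; floor area total 33,160.
Combined weights (60% days + 40% floor area): Unit 5B 0.1829; Unit G2 0.0948; Unit PH2 0.1499; Unit 4A 0.1967; Unit G1 0.1902; Unit 4B 0.1857.
Unrounded shares: Unit 5B 13,771.92; Unit G2 7,135.26; Unit PH2 11,286.06; Unit 4A 14,808.34; Unit G1 14,318.51; Unit 4B 13,979.91.
At nearest $1: Unit 5B $13,772; Unit G2 $7,135; Unit PH2 $11,286; Unit 4A $14,808; Unit G1 $14,319; Unit 4B $13,980. Sum = $75,300.
No rounding difference to absorb.

Unit 5B: $13,772 · Unit G2: $7,135 · Unit PH2: $11,286 · Unit 4A: $14,808 · Unit G1: $14,319 · Unit 4B: $13,980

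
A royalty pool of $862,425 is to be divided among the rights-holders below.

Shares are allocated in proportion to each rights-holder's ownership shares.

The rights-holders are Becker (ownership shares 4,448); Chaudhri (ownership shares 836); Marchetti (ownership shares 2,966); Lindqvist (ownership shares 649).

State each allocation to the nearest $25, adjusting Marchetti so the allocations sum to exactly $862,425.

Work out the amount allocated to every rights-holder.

Becker: $431,075 · Chaudhri: $81,025 · Marchetti: $287,425 · Lindqvist: $62,900

Combined ownership shares = 8,899.
Pro-rata amounts: Becker 4,448/8,899 × $862,425 = 431,067.13; Chaudhri 836/8,899 × $862,425 = 81,018.91; Marchetti 2,966/8,899 × $862,425 = 287,442.70; Lindqvist 649/8,899 × $862,425 = 62,896.26.
After rounding ($25): Becker $431,075; Chaudhri $81,025; Marchetti $287,450; Lindqvist $62,900. Sum = $862,450.
Difference $862,425 − $862,450 = −$25 applied to Marchetti: Marchetti becomes $287,425.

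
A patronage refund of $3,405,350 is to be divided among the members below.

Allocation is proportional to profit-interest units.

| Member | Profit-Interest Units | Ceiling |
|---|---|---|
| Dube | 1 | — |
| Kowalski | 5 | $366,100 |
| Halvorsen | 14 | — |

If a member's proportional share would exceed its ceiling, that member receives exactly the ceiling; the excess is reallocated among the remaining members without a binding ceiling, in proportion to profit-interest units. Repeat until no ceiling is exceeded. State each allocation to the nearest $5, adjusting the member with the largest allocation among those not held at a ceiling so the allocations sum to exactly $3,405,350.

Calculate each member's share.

Total profit-interest units = 20.
Pro-rata shares before constraints: Dube 170,267.50; Kowalski 851,337.50; Halvorsen 2,383,745.00.
Capped: Kowalski ($366,100); balance $3,039,250 reallocated over remaining profit-interest units 15.
Shares after redistribution: Dube 202,616.67 → $202,615; Halvorsen 2,836,633.33 → $2,836,635.

Dube: $202,615 | Kowalski: $366,100 | Halvorsen: $2,836,635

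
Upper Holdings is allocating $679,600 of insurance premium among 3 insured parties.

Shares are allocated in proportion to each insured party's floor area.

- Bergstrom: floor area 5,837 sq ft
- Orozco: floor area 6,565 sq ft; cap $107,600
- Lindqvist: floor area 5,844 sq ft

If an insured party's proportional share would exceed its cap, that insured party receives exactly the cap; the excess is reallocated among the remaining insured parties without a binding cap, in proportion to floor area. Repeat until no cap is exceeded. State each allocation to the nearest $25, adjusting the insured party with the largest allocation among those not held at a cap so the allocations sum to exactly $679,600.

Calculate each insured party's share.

Bergstrom: $285,825 · Orozco: $107,600 · Lindqvist: $286,175

Total floor area = 18,246.
Pro-rata shares before constraints: Bergstrom 217,407.94; Orozco 244,523.40; Lindqvist 217,668.66.
Cap binds for Orozco ($107,600); balance $572,000 reallocated over remaining floor area 11,681.
Redistributed shares: Bergstrom 285,828.61 → $285,825; Lindqvist 286,171.39 → $286,175.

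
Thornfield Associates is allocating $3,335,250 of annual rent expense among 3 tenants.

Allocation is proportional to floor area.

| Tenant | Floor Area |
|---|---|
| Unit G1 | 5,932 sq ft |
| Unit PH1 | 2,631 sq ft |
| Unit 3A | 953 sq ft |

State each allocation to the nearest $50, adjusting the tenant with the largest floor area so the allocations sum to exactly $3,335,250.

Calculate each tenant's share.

Unit G1: $2,079,100; Unit PH1: $922,150; Unit 3A: $334,000

Combined floor area = 5,932 + 2,631 + 953 = 9,516.
Raw shares: Unit G1 2,079,098.68; Unit PH1 922,135.64; Unit 3A 334,015.68.
After rounding ($50): Unit G1 $2,079,100; Unit PH1 $922,150; Unit 3A $334,000. Sum = $3,335,250.
No rounding difference to absorb.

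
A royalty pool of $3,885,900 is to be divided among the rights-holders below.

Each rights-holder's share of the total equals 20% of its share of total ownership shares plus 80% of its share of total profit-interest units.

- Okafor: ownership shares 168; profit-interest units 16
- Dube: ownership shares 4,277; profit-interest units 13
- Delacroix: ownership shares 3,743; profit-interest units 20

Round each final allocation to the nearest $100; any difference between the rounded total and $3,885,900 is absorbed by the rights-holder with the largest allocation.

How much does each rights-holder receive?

Okafor: $1,031,000 · Dube: $1,230,700 · Delacroix: $1,624,200

Totals — ownership shares 8,188, profit-interest units 49.
Composite weights (20% ownership shares + 80% profit-interest units): Okafor 0.2653; Dube 0.3167; Delacroix 0.4180.
Raw shares: Okafor 1,031,038.29; Dube 1,230,722.25; Delacroix 1,624,139.46.
At nearest $100: Okafor $1,031,000; Dube $1,230,700; Delacroix $1,624,100. Sum = $3,885,800.
Difference $3,885,900 − $3,885,800 = +$100 applied to largest allocation (Delacroix): Delacroix becomes $1,624,200.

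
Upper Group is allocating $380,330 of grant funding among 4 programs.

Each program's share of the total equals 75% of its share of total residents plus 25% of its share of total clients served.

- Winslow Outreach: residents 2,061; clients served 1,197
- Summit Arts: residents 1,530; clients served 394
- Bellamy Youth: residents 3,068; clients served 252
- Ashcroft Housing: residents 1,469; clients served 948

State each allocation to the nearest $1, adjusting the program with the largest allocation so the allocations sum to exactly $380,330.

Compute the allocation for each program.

Totals — residents 8,128, clients served 2,791.
Combined weights (75% residents + 25% clients served): Winslow Outreach 0.2974; Summit Arts 0.1765; Bellamy Youth 0.3057; Ashcroft Housing 0.2205.
Pro-rata amounts: Winslow Outreach 113,108.46; Summit Arts 67,117.08; Bellamy Youth 116,254.72; Ashcroft Housing 83,849.74.
At nearest $1: Winslow Outreach $113,108; Summit Arts $67,117; Bellamy Youth $116,255; Ashcroft Housing $83,850. Sum = $380,330.
Rounded total matches; no reconciliation needed.

Winslow Outreach: $113,108 · Summit Arts: $67,117 · Bellamy Youth: $116,255 · Ashcroft Housing: $83,850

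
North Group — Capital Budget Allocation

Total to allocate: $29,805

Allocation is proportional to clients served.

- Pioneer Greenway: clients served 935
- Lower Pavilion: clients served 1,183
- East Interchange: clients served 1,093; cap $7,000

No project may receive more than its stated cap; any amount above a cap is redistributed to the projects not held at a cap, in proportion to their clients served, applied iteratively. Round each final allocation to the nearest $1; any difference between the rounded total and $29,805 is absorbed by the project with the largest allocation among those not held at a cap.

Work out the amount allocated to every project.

Combined clients served = 3,211.
Unconstrained shares: Pioneer Greenway 8,678.82; Lower Pavilion 10,980.79; East Interchange 10,145.40.
Cap binds for East Interchange ($7,000); balance $22,805 reallocated over remaining clients served 2,118.
Shares after redistribution: Pioneer Greenway 10,067.36 → $10,067; Lower Pavilion 12,737.64 → $12,738.

Pioneer Greenway: $10,067 · Lower Pavilion: $12,738 · East Interchange: $7,000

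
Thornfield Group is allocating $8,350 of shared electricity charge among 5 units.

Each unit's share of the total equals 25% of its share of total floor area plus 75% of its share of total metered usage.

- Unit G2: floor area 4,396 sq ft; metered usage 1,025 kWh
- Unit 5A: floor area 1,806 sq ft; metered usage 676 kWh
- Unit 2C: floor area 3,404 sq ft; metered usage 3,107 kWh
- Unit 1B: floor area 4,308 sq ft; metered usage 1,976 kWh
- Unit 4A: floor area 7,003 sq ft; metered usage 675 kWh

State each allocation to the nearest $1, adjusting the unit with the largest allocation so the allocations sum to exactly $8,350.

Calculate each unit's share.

Unit G2: $1,299 · Unit 5A: $748 · Unit 2C: $2,948 · Unit 1B: $2,089 · Unit 4A: $1,266

Floor area total 20,917; metered usage total 7,459.
Composite weights (25% floor area + 75% metered usage): Unit G2 0.1556; Unit 5A 0.0896; Unit 2C 0.3531; Unit 1B 0.2502; Unit 4A 0.1516.
Unrounded shares: Unit G2 1,299.30; Unit 5A 747.80; Unit 2C 2,948.32; Unit 1B 2,088.96; Unit 4A 1,265.62.
At nearest $1: Unit G2 $1,299; Unit 5A $748; Unit 2C $2,948; Unit 1B $2,089; Unit 4A $1,266. Sum = $8,350.
Sum already equals the total — no adjustment.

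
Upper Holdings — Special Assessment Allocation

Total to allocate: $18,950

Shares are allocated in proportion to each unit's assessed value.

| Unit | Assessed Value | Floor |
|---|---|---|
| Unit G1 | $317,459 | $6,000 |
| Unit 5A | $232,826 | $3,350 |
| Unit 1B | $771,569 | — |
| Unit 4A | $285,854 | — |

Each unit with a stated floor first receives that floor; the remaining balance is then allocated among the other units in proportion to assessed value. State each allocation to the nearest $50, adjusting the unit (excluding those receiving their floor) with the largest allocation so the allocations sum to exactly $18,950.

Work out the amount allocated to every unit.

Unit G1: $6,000 · Unit 5A: $3,350 · Unit 1B: $7,000 · Unit 4A: $2,600

Guaranteed amounts: Unit G1 $6,000; Unit 5A $3,350. Balance $9,600.
Balance split over remaining assessed value 1,057,423: Unit 1B 7,004.82 → $7,000; Unit 4A 2,595.18 → $2,600.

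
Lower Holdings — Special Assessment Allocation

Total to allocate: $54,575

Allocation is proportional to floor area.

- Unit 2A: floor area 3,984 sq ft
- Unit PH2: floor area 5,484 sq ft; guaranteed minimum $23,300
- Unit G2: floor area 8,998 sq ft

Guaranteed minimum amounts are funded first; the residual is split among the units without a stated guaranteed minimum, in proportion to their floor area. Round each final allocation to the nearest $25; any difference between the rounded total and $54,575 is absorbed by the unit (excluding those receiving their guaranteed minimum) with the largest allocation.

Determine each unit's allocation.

Unit 2A: $9,600; Unit PH2: $23,300; Unit G2: $21,675

Minimums first: Unit PH2 $23,300. Remaining pool $31,275.
Remaining pool split over remaining floor area 12,982: Unit 2A 9,597.87 → $9,600; Unit G2 21,677.13 → $21,675.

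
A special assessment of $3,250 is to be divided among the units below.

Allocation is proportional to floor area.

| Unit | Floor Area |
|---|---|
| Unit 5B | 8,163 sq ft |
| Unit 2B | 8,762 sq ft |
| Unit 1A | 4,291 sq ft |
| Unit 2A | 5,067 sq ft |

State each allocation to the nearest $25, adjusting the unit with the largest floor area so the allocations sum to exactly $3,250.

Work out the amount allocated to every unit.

Unit 5B: $1,000 · Unit 2B: $1,100 · Unit 1A: $525 · Unit 2A: $625

Sum of floor area: 26,283.
Unrounded shares: Unit 5B 8,163/26,283 × $3,250 = 1,009.39; Unit 2B 8,762/26,283 × $3,250 = 1,083.46; Unit 1A 4,291/26,283 × $3,250 = 530.60; Unit 2A 5,067/26,283 × $3,250 = 626.56.
After rounding ($25): Unit 5B $1,000; Unit 2B $1,075; Unit 1A $525; Unit 2A $625. Sum = $3,225.
Difference $3,250 − $3,225 = +$25 applied to largest floor area (Unit 2B): Unit 2B becomes $1,100.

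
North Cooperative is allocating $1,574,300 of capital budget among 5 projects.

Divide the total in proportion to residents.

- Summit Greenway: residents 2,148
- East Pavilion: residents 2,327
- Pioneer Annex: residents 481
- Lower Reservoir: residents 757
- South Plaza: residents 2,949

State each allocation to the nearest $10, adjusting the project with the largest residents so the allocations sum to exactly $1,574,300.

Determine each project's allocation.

Summit Greenway: $390,390; East Pavilion: $422,930; Pioneer Annex: $87,420; Lower Reservoir: $137,580; South Plaza: $535,980

Sum of residents: 8,662.
Pro-rata amounts: Summit Greenway 2,148/8,662 × $1,574,300 = 390,394.41; East Pavilion 2,327/8,662 × $1,574,300 = 422,927.28; Pioneer Annex 481/8,662 × $1,574,300 = 87,420.72; Lower Reservoir 757/8,662 × $1,574,300 = 137,583.13; South Plaza 2,949/8,662 × $1,574,300 = 535,974.45.
After rounding ($10): Summit Greenway $390,390; East Pavilion $422,930; Pioneer Annex $87,420; Lower Reservoir $137,580; South Plaza $535,970. Sum = $1,574,290.
Difference $1,574,300 − $1,574,290 = +$10 applied to largest residents (South Plaza): South Plaza becomes $535,980.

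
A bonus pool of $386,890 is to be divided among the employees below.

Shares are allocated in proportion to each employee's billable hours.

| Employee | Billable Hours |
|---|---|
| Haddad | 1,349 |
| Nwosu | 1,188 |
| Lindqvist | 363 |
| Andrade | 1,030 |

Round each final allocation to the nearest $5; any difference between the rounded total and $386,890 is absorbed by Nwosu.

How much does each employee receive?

Haddad: $132,805 · Nwosu: $116,950 · Lindqvist: $35,735 · Andrade: $101,400

Total billable hours = 3,930.
Raw shares: Haddad 1,349/3,930 × $386,890 = 132,802.70; Nwosu 1,188/3,930 × $386,890 = 116,953.01; Lindqvist 363/3,930 × $386,890 = 35,735.64; Andrade 1,030/3,930 × $386,890 = 101,398.65.
Rounded to nearest $5: Haddad $132,805; Nwosu $116,955; Lindqvist $35,735; Andrade $101,400. Sum = $386,895.
Difference $386,890 − $386,895 = −$5 applied to Nwosu: Nwosu becomes $116,950.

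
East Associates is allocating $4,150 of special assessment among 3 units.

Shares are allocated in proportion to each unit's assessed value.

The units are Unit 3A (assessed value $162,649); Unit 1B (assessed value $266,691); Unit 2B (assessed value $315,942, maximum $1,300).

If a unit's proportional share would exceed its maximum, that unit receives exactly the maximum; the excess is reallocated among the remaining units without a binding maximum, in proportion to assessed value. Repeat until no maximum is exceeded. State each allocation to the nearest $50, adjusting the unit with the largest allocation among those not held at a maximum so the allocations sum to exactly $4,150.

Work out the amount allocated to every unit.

Assessed value total: 745,282.
Pro-rata shares before constraints: Unit 3A 905.69; Unit 1B 1,485.03; Unit 2B 1,759.28.
Capped: Unit 2B ($1,300); residual $2,850 reallocated over remaining assessed value 429,340.
Remaining shares: Unit 3A 1,079.68 → $1,100; Unit 1B 1,770.32 → $1,750.

Unit 3A: $1,100 · Unit 1B: $1,750 · Unit 2B: $1,300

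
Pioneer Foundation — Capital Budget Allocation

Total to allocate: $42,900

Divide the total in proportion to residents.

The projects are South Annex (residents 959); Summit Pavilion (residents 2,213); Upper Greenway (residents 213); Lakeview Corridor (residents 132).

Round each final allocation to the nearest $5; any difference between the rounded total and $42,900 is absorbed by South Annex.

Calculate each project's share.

South Annex: $11,695; Summit Pavilion: $26,995; Upper Greenway: $2,600; Lakeview Corridor: $1,610

Residents total: 3,517.
Proportional shares: South Annex 959/3,517 × $42,900 = 11,697.78; Summit Pavilion 2,213/3,517 × $42,900 = 26,993.94; Upper Greenway 213/3,517 × $42,900 = 2,598.15; Lakeview Corridor 132/3,517 × $42,900 = 1,610.12.
At nearest $5: South Annex $11,700; Summit Pavilion $26,995; Upper Greenway $2,600; Lakeview Corridor $1,610. Sum = $42,905.
Difference $42,900 − $42,905 = −$5 applied to South Annex: South Annex becomes $11,695.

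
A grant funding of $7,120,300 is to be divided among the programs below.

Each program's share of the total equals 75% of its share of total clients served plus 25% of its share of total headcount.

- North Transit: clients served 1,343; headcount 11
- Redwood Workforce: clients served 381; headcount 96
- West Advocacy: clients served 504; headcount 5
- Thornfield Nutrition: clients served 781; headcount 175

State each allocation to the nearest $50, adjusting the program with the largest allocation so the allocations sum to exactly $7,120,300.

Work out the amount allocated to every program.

North Transit: $2,451,700 | Redwood Workforce: $1,271,600 | West Advocacy: $925,500 | Thornfield Nutrition: $2,471,500

Totals — clients served 3,009, headcount 287.
Combined weights (75% clients served + 25% headcount): North Transit 0.3443; Redwood Workforce 0.1786; West Advocacy 0.1300; Thornfield Nutrition 0.3471.
Proportional shares: North Transit 2,451,716.13; Redwood Workforce 1,271,605.82; West Advocacy 925,486.14; Thornfield Nutrition 2,471,491.92.
Rounded to nearest $50: North Transit $2,451,700; Redwood Workforce $1,271,600; West Advocacy $925,500; Thornfield Nutrition $2,471,500. Sum = $7,120,300.
Rounded total matches; no reconciliation needed.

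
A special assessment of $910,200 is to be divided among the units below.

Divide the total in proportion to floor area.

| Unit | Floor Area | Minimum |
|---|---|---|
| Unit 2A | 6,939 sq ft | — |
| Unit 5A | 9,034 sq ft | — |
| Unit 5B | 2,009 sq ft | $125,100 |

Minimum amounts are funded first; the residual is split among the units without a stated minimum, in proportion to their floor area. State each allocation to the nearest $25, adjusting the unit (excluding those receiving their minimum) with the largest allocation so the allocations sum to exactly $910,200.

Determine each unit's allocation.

Unit 2A: $341,075; Unit 5A: $444,025; Unit 5B: $125,100

Minimums first: Unit 5B $125,100. Remaining pool $785,100.
Remaining pool split over remaining floor area 15,973: Unit 2A 341,063.60 → $341,075; Unit 5A 444,036.40 → $444,025.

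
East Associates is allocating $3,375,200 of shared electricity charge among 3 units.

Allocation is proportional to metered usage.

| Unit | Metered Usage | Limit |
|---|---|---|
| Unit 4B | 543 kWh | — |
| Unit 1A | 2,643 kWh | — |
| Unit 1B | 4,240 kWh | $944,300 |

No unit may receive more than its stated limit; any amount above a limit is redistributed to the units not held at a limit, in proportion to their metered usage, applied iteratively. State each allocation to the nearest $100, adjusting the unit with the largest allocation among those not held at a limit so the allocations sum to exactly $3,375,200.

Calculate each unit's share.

Unit 4B: $414,300 | Unit 1A: $2,016,600 | Unit 1B: $944,300

Total metered usage = 7,426.
Proportional shares (ignoring caps): Unit 4B 246,799.57; Unit 1A 1,201,273.04; Unit 1B 1,927,127.39.
Cap binds for Unit 1B ($944,300); residual $2,430,900 reallocated over remaining metered usage 3,186.
Remaining shares: Unit 4B 414,305.93 → $414,300; Unit 1A 2,016,594.07 → $2,016,600.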